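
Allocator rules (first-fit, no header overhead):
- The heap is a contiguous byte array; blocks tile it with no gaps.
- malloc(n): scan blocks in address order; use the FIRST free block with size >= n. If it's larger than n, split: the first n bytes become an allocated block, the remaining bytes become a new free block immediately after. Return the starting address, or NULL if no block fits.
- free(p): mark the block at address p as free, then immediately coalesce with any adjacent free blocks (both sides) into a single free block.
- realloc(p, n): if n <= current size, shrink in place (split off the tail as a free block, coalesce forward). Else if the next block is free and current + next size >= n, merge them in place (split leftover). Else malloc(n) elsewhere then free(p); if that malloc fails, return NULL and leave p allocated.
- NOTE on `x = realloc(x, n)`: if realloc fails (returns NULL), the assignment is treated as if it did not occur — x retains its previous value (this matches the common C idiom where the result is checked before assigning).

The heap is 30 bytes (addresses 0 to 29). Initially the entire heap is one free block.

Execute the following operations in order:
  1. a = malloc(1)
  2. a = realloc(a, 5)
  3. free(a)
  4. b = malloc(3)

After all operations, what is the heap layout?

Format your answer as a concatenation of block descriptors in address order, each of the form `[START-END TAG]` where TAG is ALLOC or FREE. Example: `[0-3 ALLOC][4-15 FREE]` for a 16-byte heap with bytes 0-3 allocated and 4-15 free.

Answer: [0-2 ALLOC][3-29 FREE]

Derivation:
Op 1: a = malloc(1) -> a = 0; heap: [0-0 ALLOC][1-29 FREE]
Op 2: a = realloc(a, 5) -> a = 0; heap: [0-4 ALLOC][5-29 FREE]
Op 3: free(a) -> (freed a); heap: [0-29 FREE]
Op 4: b = malloc(3) -> b = 0; heap: [0-2 ALLOC][3-29 FREE]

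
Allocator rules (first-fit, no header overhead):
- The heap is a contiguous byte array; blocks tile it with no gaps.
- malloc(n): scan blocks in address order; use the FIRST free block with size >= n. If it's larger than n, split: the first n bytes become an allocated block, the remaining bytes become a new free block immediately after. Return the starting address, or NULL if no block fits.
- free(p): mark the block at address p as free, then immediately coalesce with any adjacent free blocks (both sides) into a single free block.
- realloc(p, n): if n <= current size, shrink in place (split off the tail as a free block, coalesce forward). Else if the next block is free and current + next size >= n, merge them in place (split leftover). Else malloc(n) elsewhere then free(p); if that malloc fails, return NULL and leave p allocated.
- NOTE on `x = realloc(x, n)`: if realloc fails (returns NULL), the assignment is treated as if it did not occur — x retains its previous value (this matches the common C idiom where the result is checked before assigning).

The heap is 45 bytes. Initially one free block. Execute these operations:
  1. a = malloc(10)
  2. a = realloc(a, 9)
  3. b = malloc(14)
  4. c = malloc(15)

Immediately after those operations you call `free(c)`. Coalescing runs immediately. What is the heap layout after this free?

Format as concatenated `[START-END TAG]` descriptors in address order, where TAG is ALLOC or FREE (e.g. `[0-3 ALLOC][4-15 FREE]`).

Op 1: a = malloc(10) -> a = 0; heap: [0-9 ALLOC][10-44 FREE]
Op 2: a = realloc(a, 9) -> a = 0; heap: [0-8 ALLOC][9-44 FREE]
Op 3: b = malloc(14) -> b = 9; heap: [0-8 ALLOC][9-22 ALLOC][23-44 FREE]
Op 4: c = malloc(15) -> c = 23; heap: [0-8 ALLOC][9-22 ALLOC][23-37 ALLOC][38-44 FREE]
free(c): c = 23 -> block [23-37 ALLOC]; mark free, coalesce with adjacent free neighbors -> [0-8 ALLOC][9-22 ALLOC][23-44 FREE]

Answer: [0-8 ALLOC][9-22 ALLOC][23-44 FREE]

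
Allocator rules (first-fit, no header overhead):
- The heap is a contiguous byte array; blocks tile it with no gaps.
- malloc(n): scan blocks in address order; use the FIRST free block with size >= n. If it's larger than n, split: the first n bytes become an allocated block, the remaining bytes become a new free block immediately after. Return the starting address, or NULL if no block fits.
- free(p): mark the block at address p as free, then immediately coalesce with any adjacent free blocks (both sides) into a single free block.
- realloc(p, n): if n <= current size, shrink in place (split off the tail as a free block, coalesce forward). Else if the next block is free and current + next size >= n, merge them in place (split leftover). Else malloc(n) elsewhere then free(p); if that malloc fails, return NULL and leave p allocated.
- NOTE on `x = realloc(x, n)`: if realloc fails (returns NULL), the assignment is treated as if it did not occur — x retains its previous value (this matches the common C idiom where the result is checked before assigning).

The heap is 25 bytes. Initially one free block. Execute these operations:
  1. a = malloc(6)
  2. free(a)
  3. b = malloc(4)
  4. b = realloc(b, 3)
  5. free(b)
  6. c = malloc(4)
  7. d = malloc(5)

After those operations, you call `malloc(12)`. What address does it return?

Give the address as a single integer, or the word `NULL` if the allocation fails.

Op 1: a = malloc(6) -> a = 0; heap: [0-5 ALLOC][6-24 FREE]
Op 2: free(a) -> (freed a); heap: [0-24 FREE]
Op 3: b = malloc(4) -> b = 0; heap: [0-3 ALLOC][4-24 FREE]
Op 4: b = realloc(b, 3) -> b = 0; heap: [0-2 ALLOC][3-24 FREE]
Op 5: free(b) -> (freed b); heap: [0-24 FREE]
Op 6: c = malloc(4) -> c = 0; heap: [0-3 ALLOC][4-24 FREE]
Op 7: d = malloc(5) -> d = 4; heap: [0-3 ALLOC][4-8 ALLOC][9-24 FREE]
malloc(12): first-fit scan over [0-3 ALLOC][4-8 ALLOC][9-24 FREE] -> 9

Answer: 9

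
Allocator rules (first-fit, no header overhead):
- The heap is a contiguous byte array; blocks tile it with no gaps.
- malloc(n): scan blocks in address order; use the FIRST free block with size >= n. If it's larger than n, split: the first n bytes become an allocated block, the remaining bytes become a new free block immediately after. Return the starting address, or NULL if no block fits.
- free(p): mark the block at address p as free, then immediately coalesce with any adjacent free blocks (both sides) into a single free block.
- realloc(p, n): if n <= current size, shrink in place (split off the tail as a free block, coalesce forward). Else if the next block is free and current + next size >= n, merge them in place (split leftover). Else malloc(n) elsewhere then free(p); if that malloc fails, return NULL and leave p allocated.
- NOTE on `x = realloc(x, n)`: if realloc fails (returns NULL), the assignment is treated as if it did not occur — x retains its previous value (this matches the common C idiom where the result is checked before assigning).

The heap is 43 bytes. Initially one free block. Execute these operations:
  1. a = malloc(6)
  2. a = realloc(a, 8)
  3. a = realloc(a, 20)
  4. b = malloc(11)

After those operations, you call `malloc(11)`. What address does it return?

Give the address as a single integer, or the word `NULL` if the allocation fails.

Answer: 31

Derivation:
Op 1: a = malloc(6) -> a = 0; heap: [0-5 ALLOC][6-42 FREE]
Op 2: a = realloc(a, 8) -> a = 0; heap: [0-7 ALLOC][8-42 FREE]
Op 3: a = realloc(a, 20) -> a = 0; heap: [0-19 ALLOC][20-42 FREE]
Op 4: b = malloc(11) -> b = 20; heap: [0-19 ALLOC][20-30 ALLOC][31-42 FREE]
malloc(11): first-fit scan over [0-19 ALLOC][20-30 ALLOC][31-42 FREE] -> 31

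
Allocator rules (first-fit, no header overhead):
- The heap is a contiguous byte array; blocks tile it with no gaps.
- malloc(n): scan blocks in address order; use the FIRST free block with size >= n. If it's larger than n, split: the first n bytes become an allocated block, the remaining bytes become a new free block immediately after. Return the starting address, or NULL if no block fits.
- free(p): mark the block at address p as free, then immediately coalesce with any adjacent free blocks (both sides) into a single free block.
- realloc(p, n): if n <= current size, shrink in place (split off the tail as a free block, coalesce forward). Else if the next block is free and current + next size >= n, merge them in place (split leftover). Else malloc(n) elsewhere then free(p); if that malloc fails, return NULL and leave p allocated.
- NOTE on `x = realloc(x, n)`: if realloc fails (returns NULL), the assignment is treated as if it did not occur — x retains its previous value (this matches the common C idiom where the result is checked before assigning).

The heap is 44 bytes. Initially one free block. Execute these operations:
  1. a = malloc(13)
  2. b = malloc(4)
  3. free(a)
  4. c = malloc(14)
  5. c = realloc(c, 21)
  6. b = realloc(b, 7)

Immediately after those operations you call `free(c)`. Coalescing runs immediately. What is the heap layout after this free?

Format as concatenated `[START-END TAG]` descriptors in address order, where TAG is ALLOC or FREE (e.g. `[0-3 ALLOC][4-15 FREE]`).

Answer: [0-6 ALLOC][7-43 FREE]

Derivation:
Op 1: a = malloc(13) -> a = 0; heap: [0-12 ALLOC][13-43 FREE]
Op 2: b = malloc(4) -> b = 13; heap: [0-12 ALLOC][13-16 ALLOC][17-43 FREE]
Op 3: free(a) -> (freed a); heap: [0-12 FREE][13-16 ALLOC][17-43 FREE]
Op 4: c = malloc(14) -> c = 17; heap: [0-12 FREE][13-16 ALLOC][17-30 ALLOC][31-43 FREE]
Op 5: c = realloc(c, 21) -> c = 17; heap: [0-12 FREE][13-16 ALLOC][17-37 ALLOC][38-43 FREE]
Op 6: b = realloc(b, 7) -> b = 0; heap: [0-6 ALLOC][7-16 FREE][17-37 ALLOC][38-43 FREE]
free(c): c = 17 -> block [17-37 ALLOC]; mark free, coalesce with adjacent free neighbors -> [0-6 ALLOC][7-43 FREE]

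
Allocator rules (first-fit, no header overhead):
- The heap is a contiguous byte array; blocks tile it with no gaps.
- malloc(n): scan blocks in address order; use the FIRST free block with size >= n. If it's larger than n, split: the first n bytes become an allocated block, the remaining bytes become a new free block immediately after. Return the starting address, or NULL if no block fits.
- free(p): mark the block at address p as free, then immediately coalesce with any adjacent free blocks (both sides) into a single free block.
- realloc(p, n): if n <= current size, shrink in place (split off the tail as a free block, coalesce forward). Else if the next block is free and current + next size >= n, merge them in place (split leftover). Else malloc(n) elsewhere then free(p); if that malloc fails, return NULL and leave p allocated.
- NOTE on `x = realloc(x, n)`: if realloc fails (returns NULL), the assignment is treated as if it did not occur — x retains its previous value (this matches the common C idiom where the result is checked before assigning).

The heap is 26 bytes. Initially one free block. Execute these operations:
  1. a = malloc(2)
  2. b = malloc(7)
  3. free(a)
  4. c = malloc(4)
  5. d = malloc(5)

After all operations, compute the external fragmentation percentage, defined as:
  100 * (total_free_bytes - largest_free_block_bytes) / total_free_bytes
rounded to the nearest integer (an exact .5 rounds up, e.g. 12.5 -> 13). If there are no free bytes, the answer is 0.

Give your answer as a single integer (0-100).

Op 1: a = malloc(2) -> a = 0; heap: [0-1 ALLOC][2-25 FREE]
Op 2: b = malloc(7) -> b = 2; heap: [0-1 ALLOC][2-8 ALLOC][9-25 FREE]
Op 3: free(a) -> (freed a); heap: [0-1 FREE][2-8 ALLOC][9-25 FREE]
Op 4: c = malloc(4) -> c = 9; heap: [0-1 FREE][2-8 ALLOC][9-12 ALLOC][13-25 FREE]
Op 5: d = malloc(5) -> d = 13; heap: [0-1 FREE][2-8 ALLOC][9-12 ALLOC][13-17 ALLOC][18-25 FREE]
Free blocks: [2 8] total_free=10 largest=8 -> 100*(10-8)/10 = 200/10 = 20

Answer: 20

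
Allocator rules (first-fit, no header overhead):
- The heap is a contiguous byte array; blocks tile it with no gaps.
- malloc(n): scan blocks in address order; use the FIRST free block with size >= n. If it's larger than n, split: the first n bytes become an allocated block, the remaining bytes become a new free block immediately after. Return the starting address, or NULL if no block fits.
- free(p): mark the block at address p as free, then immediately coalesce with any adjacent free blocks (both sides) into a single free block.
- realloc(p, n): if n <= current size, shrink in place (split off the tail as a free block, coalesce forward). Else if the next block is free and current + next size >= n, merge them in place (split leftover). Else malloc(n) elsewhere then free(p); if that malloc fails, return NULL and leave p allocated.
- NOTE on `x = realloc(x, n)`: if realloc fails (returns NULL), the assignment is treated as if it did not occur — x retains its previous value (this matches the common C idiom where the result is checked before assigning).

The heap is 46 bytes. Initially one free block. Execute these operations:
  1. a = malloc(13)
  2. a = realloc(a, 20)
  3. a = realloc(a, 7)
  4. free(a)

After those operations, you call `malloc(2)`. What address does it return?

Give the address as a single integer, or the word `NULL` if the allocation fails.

Op 1: a = malloc(13) -> a = 0; heap: [0-12 ALLOC][13-45 FREE]
Op 2: a = realloc(a, 20) -> a = 0; heap: [0-19 ALLOC][20-45 FREE]
Op 3: a = realloc(a, 7) -> a = 0; heap: [0-6 ALLOC][7-45 FREE]
Op 4: free(a) -> (freed a); heap: [0-45 FREE]
malloc(2): first-fit scan over [0-45 FREE] -> 0

Answer: 0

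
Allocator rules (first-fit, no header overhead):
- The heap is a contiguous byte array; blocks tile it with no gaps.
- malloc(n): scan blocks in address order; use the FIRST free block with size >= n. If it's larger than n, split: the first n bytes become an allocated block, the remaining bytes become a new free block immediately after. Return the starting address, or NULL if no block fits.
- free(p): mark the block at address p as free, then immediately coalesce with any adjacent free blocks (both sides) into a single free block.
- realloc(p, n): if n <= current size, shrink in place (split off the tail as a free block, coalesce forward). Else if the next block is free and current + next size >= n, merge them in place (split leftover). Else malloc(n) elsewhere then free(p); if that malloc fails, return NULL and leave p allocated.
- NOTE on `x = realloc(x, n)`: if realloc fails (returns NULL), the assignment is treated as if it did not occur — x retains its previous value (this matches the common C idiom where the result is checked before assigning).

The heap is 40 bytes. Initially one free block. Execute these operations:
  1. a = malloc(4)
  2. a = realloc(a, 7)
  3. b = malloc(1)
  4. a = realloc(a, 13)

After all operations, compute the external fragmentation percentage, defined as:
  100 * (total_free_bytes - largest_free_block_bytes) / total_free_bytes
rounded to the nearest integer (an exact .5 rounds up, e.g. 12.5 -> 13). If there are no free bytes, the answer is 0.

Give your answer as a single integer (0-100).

Op 1: a = malloc(4) -> a = 0; heap: [0-3 ALLOC][4-39 FREE]
Op 2: a = realloc(a, 7) -> a = 0; heap: [0-6 ALLOC][7-39 FREE]
Op 3: b = malloc(1) -> b = 7; heap: [0-6 ALLOC][7-7 ALLOC][8-39 FREE]
Op 4: a = realloc(a, 13) -> a = 8; heap: [0-6 FREE][7-7 ALLOC][8-20 ALLOC][21-39 FREE]
Free blocks: [7 19] total_free=26 largest=19 -> 100*(26-19)/26 = 700/26 ≈ 26.923 -> rounds to 27

Answer: 27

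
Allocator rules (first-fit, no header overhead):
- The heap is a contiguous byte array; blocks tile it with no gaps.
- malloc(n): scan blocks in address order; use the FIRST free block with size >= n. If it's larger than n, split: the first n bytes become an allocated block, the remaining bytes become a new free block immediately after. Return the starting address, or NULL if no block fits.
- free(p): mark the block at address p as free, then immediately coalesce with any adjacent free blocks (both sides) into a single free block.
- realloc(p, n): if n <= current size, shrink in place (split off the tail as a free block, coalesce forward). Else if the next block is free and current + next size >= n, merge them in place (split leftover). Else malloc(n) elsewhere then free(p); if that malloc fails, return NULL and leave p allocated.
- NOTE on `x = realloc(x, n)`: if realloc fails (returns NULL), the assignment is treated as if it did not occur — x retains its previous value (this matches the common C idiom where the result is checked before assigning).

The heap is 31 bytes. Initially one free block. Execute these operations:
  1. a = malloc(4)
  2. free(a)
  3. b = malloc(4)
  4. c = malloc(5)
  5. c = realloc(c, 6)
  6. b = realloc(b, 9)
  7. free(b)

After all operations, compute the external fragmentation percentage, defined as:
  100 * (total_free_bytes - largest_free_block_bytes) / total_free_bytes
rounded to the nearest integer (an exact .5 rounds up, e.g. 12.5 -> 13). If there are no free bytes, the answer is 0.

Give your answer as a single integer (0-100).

Answer: 16

Derivation:
Op 1: a = malloc(4) -> a = 0; heap: [0-3 ALLOC][4-30 FREE]
Op 2: free(a) -> (freed a); heap: [0-30 FREE]
Op 3: b = malloc(4) -> b = 0; heap: [0-3 ALLOC][4-30 FREE]
Op 4: c = malloc(5) -> c = 4; heap: [0-3 ALLOC][4-8 ALLOC][9-30 FREE]
Op 5: c = realloc(c, 6) -> c = 4; heap: [0-3 ALLOC][4-9 ALLOC][10-30 FREE]
Op 6: b = realloc(b, 9) -> b = 10; heap: [0-3 FREE][4-9 ALLOC][10-18 ALLOC][19-30 FREE]
Op 7: free(b) -> (freed b); heap: [0-3 FREE][4-9 ALLOC][10-30 FREE]
Free blocks: [4 21] total_free=25 largest=21 -> 100*(25-21)/25 = 400/25 = 16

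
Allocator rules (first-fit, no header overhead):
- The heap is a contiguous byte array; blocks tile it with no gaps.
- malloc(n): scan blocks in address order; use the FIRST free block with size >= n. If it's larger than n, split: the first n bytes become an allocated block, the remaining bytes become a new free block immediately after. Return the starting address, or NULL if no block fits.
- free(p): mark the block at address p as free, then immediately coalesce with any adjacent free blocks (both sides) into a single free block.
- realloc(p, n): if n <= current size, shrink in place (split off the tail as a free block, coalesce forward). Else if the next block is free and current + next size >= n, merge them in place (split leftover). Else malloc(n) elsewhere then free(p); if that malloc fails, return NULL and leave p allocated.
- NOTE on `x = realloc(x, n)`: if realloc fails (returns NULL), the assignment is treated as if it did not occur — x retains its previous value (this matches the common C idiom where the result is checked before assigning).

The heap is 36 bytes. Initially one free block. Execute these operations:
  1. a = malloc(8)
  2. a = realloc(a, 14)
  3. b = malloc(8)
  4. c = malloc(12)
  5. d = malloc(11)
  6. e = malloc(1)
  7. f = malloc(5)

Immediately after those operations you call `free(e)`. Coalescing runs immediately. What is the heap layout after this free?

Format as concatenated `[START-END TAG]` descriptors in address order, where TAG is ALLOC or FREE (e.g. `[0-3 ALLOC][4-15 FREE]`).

Answer: [0-13 ALLOC][14-21 ALLOC][22-33 ALLOC][34-35 FREE]

Derivation:
Op 1: a = malloc(8) -> a = 0; heap: [0-7 ALLOC][8-35 FREE]
Op 2: a = realloc(a, 14) -> a = 0; heap: [0-13 ALLOC][14-35 FREE]
Op 3: b = malloc(8) -> b = 14; heap: [0-13 ALLOC][14-21 ALLOC][22-35 FREE]
Op 4: c = malloc(12) -> c = 22; heap: [0-13 ALLOC][14-21 ALLOC][22-33 ALLOC][34-35 FREE]
Op 5: d = malloc(11) -> d = NULL; heap: [0-13 ALLOC][14-21 ALLOC][22-33 ALLOC][34-35 FREE]
Op 6: e = malloc(1) -> e = 34; heap: [0-13 ALLOC][14-21 ALLOC][22-33 ALLOC][34-34 ALLOC][35-35 FREE]
Op 7: f = malloc(5) -> f = NULL; heap: [0-13 ALLOC][14-21 ALLOC][22-33 ALLOC][34-34 ALLOC][35-35 FREE]
free(e): e = 34 -> block [34-34 ALLOC]; mark free, coalesce with adjacent free neighbors -> [0-13 ALLOC][14-21 ALLOC][22-33 ALLOC][34-35 FREE]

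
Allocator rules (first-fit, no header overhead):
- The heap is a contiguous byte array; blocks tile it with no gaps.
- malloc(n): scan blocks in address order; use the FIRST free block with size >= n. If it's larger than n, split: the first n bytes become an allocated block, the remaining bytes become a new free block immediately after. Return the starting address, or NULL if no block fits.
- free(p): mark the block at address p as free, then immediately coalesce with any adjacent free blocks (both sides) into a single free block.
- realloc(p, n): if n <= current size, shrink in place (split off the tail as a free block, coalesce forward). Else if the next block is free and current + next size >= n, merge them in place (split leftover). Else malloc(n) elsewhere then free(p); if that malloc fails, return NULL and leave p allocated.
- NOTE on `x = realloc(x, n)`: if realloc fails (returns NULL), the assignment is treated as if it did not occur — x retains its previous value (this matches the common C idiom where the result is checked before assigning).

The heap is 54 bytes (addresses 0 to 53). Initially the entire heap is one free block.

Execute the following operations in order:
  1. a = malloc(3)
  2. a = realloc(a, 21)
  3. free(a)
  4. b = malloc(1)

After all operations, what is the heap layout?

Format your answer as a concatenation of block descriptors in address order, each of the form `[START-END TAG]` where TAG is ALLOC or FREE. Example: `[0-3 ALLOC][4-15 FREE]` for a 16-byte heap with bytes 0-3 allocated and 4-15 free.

Answer: [0-0 ALLOC][1-53 FREE]

Derivation:
Op 1: a = malloc(3) -> a = 0; heap: [0-2 ALLOC][3-53 FREE]
Op 2: a = realloc(a, 21) -> a = 0; heap: [0-20 ALLOC][21-53 FREE]
Op 3: free(a) -> (freed a); heap: [0-53 FREE]
Op 4: b = malloc(1) -> b = 0; heap: [0-0 ALLOC][1-53 FREE]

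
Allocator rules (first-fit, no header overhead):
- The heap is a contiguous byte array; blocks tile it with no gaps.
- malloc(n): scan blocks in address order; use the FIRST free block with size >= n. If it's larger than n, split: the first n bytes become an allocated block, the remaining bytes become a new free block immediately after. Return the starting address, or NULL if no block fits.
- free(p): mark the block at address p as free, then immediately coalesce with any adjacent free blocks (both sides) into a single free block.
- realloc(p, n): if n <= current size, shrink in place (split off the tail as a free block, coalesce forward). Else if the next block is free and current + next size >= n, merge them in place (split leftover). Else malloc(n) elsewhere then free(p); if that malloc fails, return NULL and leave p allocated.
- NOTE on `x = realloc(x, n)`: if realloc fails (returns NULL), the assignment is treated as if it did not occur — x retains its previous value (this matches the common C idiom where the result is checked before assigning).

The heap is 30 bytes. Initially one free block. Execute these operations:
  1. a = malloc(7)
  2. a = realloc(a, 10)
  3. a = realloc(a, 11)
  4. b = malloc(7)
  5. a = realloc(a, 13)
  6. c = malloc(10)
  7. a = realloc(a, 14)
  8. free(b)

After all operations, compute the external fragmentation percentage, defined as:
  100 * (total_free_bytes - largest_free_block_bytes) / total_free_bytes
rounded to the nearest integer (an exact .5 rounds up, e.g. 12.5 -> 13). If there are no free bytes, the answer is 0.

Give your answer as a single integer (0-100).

Op 1: a = malloc(7) -> a = 0; heap: [0-6 ALLOC][7-29 FREE]
Op 2: a = realloc(a, 10) -> a = 0; heap: [0-9 ALLOC][10-29 FREE]
Op 3: a = realloc(a, 11) -> a = 0; heap: [0-10 ALLOC][11-29 FREE]
Op 4: b = malloc(7) -> b = 11; heap: [0-10 ALLOC][11-17 ALLOC][18-29 FREE]
Op 5: a = realloc(a, 13) -> NULL (a unchanged); heap: [0-10 ALLOC][11-17 ALLOC][18-29 FREE]
Op 6: c = malloc(10) -> c = 18; heap: [0-10 ALLOC][11-17 ALLOC][18-27 ALLOC][28-29 FREE]
Op 7: a = realloc(a, 14) -> NULL (a unchanged); heap: [0-10 ALLOC][11-17 ALLOC][18-27 ALLOC][28-29 FREE]
Op 8: free(b) -> (freed b); heap: [0-10 ALLOC][11-17 FREE][18-27 ALLOC][28-29 FREE]
Free blocks: [7 2] total_free=9 largest=7 -> 100*(9-7)/9 = 200/9 ≈ 22.222 -> rounds to 22

Answer: 22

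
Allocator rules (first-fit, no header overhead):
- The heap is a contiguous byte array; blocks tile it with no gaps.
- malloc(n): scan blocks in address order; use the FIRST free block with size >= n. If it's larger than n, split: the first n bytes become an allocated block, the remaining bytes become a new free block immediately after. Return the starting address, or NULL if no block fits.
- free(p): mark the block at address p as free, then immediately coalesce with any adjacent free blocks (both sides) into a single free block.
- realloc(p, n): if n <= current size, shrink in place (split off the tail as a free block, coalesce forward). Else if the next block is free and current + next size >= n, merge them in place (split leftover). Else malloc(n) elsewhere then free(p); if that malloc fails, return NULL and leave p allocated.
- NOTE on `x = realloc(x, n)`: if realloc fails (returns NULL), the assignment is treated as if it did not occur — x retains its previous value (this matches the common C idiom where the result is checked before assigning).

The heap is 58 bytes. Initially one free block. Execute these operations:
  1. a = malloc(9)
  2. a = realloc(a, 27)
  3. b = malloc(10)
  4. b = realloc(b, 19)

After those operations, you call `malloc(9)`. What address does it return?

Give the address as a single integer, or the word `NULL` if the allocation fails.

Op 1: a = malloc(9) -> a = 0; heap: [0-8 ALLOC][9-57 FREE]
Op 2: a = realloc(a, 27) -> a = 0; heap: [0-26 ALLOC][27-57 FREE]
Op 3: b = malloc(10) -> b = 27; heap: [0-26 ALLOC][27-36 ALLOC][37-57 FREE]
Op 4: b = realloc(b, 19) -> b = 27; heap: [0-26 ALLOC][27-45 ALLOC][46-57 FREE]
malloc(9): first-fit scan over [0-26 ALLOC][27-45 ALLOC][46-57 FREE] -> 46

Answer: 46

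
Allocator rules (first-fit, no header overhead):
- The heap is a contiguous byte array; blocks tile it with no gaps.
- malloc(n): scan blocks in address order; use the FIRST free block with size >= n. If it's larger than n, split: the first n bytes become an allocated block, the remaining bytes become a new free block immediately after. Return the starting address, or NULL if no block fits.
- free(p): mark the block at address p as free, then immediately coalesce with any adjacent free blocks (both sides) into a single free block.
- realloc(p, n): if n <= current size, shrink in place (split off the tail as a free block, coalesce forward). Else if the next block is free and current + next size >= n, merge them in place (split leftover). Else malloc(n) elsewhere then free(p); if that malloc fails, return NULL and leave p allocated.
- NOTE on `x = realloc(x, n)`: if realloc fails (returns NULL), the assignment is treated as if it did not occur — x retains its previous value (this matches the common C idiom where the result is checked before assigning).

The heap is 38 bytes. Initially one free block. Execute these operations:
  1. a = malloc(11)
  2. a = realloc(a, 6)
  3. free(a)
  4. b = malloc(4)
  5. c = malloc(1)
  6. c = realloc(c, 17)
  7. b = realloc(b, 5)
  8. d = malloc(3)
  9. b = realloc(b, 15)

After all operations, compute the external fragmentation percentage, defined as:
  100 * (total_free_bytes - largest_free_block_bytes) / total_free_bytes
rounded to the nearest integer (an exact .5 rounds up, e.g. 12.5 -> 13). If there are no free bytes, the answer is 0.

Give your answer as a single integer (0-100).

Op 1: a = malloc(11) -> a = 0; heap: [0-10 ALLOC][11-37 FREE]
Op 2: a = realloc(a, 6) -> a = 0; heap: [0-5 ALLOC][6-37 FREE]
Op 3: free(a) -> (freed a); heap: [0-37 FREE]
Op 4: b = malloc(4) -> b = 0; heap: [0-3 ALLOC][4-37 FREE]
Op 5: c = malloc(1) -> c = 4; heap: [0-3 ALLOC][4-4 ALLOC][5-37 FREE]
Op 6: c = realloc(c, 17) -> c = 4; heap: [0-3 ALLOC][4-20 ALLOC][21-37 FREE]
Op 7: b = realloc(b, 5) -> b = 21; heap: [0-3 FREE][4-20 ALLOC][21-25 ALLOC][26-37 FREE]
Op 8: d = malloc(3) -> d = 0; heap: [0-2 ALLOC][3-3 FREE][4-20 ALLOC][21-25 ALLOC][26-37 FREE]
Op 9: b = realloc(b, 15) -> b = 21; heap: [0-2 ALLOC][3-3 FREE][4-20 ALLOC][21-35 ALLOC][36-37 FREE]
Free blocks: [1 2] total_free=3 largest=2 -> 100*(3-2)/3 = 100/3 ≈ 33.333 -> rounds to 33

Answer: 33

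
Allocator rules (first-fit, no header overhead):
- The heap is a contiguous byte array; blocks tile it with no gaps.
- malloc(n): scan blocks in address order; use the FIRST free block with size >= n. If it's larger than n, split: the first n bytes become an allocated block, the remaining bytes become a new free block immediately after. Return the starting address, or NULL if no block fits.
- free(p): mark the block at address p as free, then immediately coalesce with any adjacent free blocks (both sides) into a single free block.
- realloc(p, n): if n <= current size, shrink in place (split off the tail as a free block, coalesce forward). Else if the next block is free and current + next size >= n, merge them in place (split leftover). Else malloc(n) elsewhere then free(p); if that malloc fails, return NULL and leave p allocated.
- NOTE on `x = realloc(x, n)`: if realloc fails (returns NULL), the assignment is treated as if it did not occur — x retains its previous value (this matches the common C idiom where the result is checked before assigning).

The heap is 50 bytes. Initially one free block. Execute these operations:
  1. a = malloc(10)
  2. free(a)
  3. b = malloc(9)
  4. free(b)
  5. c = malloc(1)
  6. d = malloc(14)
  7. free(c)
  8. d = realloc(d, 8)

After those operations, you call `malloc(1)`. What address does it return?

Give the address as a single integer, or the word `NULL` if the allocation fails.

Answer: 0

Derivation:
Op 1: a = malloc(10) -> a = 0; heap: [0-9 ALLOC][10-49 FREE]
Op 2: free(a) -> (freed a); heap: [0-49 FREE]
Op 3: b = malloc(9) -> b = 0; heap: [0-8 ALLOC][9-49 FREE]
Op 4: free(b) -> (freed b); heap: [0-49 FREE]
Op 5: c = malloc(1) -> c = 0; heap: [0-0 ALLOC][1-49 FREE]
Op 6: d = malloc(14) -> d = 1; heap: [0-0 ALLOC][1-14 ALLOC][15-49 FREE]
Op 7: free(c) -> (freed c); heap: [0-0 FREE][1-14 ALLOC][15-49 FREE]
Op 8: d = realloc(d, 8) -> d = 1; heap: [0-0 FREE][1-8 ALLOC][9-49 FREE]
malloc(1): first-fit scan over [0-0 FREE][1-8 ALLOC][9-49 FREE] -> 0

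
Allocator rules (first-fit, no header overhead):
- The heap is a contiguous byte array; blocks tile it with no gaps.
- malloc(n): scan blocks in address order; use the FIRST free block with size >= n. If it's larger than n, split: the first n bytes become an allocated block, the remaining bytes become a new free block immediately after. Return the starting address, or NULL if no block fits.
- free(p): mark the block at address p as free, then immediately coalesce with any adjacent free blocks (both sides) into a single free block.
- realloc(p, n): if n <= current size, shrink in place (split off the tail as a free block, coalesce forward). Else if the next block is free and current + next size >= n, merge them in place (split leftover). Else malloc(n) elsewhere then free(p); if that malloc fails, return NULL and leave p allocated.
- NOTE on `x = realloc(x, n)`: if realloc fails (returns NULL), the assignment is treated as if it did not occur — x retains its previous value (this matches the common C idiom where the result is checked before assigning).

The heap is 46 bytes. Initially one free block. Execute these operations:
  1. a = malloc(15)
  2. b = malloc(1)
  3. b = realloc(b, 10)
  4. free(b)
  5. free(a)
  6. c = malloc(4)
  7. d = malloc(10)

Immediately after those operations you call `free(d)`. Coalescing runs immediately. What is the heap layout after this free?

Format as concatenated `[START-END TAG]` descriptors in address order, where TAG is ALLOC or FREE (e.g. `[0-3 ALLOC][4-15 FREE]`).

Op 1: a = malloc(15) -> a = 0; heap: [0-14 ALLOC][15-45 FREE]
Op 2: b = malloc(1) -> b = 15; heap: [0-14 ALLOC][15-15 ALLOC][16-45 FREE]
Op 3: b = realloc(b, 10) -> b = 15; heap: [0-14 ALLOC][15-24 ALLOC][25-45 FREE]
Op 4: free(b) -> (freed b); heap: [0-14 ALLOC][15-45 FREE]
Op 5: free(a) -> (freed a); heap: [0-45 FREE]
Op 6: c = malloc(4) -> c = 0; heap: [0-3 ALLOC][4-45 FREE]
Op 7: d = malloc(10) -> d = 4; heap: [0-3 ALLOC][4-13 ALLOC][14-45 FREE]
free(d): d = 4 -> block [4-13 ALLOC]; mark free, coalesce with adjacent free neighbors -> [0-3 ALLOC][4-45 FREE]

Answer: [0-3 ALLOC][4-45 FREE]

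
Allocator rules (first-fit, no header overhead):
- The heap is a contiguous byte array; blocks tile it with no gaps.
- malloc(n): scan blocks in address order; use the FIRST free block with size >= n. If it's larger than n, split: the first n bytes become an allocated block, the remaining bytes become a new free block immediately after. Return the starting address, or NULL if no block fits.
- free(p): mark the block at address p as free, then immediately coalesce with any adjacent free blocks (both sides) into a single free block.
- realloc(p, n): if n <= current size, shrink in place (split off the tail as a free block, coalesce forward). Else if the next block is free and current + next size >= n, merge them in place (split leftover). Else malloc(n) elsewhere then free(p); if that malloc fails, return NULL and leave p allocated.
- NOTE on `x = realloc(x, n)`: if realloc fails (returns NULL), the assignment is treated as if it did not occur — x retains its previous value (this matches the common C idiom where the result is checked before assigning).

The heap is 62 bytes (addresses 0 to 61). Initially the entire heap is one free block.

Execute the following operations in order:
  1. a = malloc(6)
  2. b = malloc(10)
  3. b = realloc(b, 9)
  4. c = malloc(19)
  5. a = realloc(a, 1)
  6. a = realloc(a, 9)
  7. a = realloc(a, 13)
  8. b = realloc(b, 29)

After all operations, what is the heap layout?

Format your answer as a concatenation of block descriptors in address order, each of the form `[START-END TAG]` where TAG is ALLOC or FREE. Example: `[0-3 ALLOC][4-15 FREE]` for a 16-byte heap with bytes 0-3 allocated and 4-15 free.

Op 1: a = malloc(6) -> a = 0; heap: [0-5 ALLOC][6-61 FREE]
Op 2: b = malloc(10) -> b = 6; heap: [0-5 ALLOC][6-15 ALLOC][16-61 FREE]
Op 3: b = realloc(b, 9) -> b = 6; heap: [0-5 ALLOC][6-14 ALLOC][15-61 FREE]
Op 4: c = malloc(19) -> c = 15; heap: [0-5 ALLOC][6-14 ALLOC][15-33 ALLOC][34-61 FREE]
Op 5: a = realloc(a, 1) -> a = 0; heap: [0-0 ALLOC][1-5 FREE][6-14 ALLOC][15-33 ALLOC][34-61 FREE]
Op 6: a = realloc(a, 9) -> a = 34; heap: [0-5 FREE][6-14 ALLOC][15-33 ALLOC][34-42 ALLOC][43-61 FREE]
Op 7: a = realloc(a, 13) -> a = 34; heap: [0-5 FREE][6-14 ALLOC][15-33 ALLOC][34-46 ALLOC][47-61 FREE]
Op 8: b = realloc(b, 29) -> NULL (b unchanged); heap: [0-5 FREE][6-14 ALLOC][15-33 ALLOC][34-46 ALLOC][47-61 FREE]

Answer: [0-5 FREE][6-14 ALLOC][15-33 ALLOC][34-46 ALLOC][47-61 FREE]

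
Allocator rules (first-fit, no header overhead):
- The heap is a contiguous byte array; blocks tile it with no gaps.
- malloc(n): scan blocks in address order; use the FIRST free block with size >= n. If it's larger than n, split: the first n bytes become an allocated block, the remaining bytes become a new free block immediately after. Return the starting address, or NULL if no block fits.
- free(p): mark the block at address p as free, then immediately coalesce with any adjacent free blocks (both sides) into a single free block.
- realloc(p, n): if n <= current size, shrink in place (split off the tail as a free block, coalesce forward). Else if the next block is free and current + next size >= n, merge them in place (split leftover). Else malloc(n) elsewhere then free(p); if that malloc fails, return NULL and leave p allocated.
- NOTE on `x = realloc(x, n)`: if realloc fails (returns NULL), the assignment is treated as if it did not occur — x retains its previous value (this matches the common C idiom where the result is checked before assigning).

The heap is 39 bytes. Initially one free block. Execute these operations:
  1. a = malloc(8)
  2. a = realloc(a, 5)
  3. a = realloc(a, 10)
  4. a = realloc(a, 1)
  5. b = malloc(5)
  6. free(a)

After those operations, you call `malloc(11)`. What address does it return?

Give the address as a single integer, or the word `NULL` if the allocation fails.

Op 1: a = malloc(8) -> a = 0; heap: [0-7 ALLOC][8-38 FREE]
Op 2: a = realloc(a, 5) -> a = 0; heap: [0-4 ALLOC][5-38 FREE]
Op 3: a = realloc(a, 10) -> a = 0; heap: [0-9 ALLOC][10-38 FREE]
Op 4: a = realloc(a, 1) -> a = 0; heap: [0-0 ALLOC][1-38 FREE]
Op 5: b = malloc(5) -> b = 1; heap: [0-0 ALLOC][1-5 ALLOC][6-38 FREE]
Op 6: free(a) -> (freed a); heap: [0-0 FREE][1-5 ALLOC][6-38 FREE]
malloc(11): first-fit scan over [0-0 FREE][1-5 ALLOC][6-38 FREE] -> 6

Answer: 6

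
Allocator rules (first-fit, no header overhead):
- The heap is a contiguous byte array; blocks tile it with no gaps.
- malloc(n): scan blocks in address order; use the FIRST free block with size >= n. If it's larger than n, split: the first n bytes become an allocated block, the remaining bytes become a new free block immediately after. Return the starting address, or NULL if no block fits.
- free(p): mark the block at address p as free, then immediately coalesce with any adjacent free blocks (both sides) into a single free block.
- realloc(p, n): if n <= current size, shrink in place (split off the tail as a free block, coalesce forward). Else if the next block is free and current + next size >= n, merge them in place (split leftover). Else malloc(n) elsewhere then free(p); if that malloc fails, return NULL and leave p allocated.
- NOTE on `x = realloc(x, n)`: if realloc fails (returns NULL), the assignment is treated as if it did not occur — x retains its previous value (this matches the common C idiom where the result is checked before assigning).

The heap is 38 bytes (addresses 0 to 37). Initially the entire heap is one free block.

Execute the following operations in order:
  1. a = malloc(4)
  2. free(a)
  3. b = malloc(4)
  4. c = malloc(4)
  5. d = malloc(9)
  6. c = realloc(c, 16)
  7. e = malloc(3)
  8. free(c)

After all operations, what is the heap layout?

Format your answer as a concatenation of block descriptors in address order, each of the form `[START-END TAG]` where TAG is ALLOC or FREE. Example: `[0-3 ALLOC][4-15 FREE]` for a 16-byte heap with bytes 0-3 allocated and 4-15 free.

Op 1: a = malloc(4) -> a = 0; heap: [0-3 ALLOC][4-37 FREE]
Op 2: free(a) -> (freed a); heap: [0-37 FREE]
Op 3: b = malloc(4) -> b = 0; heap: [0-3 ALLOC][4-37 FREE]
Op 4: c = malloc(4) -> c = 4; heap: [0-3 ALLOC][4-7 ALLOC][8-37 FREE]
Op 5: d = malloc(9) -> d = 8; heap: [0-3 ALLOC][4-7 ALLOC][8-16 ALLOC][17-37 FREE]
Op 6: c = realloc(c, 16) -> c = 17; heap: [0-3 ALLOC][4-7 FREE][8-16 ALLOC][17-32 ALLOC][33-37 FREE]
Op 7: e = malloc(3) -> e = 4; heap: [0-3 ALLOC][4-6 ALLOC][7-7 FREE][8-16 ALLOC][17-32 ALLOC][33-37 FREE]
Op 8: free(c) -> (freed c); heap: [0-3 ALLOC][4-6 ALLOC][7-7 FREE][8-16 ALLOC][17-37 FREE]

Answer: [0-3 ALLOC][4-6 ALLOC][7-7 FREE][8-16 ALLOC][17-37 FREE]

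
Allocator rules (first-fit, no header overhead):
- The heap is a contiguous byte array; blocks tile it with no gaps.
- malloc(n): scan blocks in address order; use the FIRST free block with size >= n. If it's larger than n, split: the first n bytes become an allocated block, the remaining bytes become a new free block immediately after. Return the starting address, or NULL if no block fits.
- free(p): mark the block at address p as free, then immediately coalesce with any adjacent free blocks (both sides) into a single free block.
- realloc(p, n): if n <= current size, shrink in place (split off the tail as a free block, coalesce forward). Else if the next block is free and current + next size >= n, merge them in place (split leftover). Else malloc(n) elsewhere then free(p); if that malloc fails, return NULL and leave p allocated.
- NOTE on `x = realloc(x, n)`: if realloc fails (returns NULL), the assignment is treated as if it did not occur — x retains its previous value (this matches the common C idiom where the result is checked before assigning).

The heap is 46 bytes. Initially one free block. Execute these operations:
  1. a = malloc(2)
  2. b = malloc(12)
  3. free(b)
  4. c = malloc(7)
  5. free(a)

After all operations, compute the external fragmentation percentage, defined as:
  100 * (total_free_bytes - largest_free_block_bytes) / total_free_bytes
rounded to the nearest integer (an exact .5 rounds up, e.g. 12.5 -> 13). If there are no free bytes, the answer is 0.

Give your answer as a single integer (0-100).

Answer: 5

Derivation:
Op 1: a = malloc(2) -> a = 0; heap: [0-1 ALLOC][2-45 FREE]
Op 2: b = malloc(12) -> b = 2; heap: [0-1 ALLOC][2-13 ALLOC][14-45 FREE]
Op 3: free(b) -> (freed b); heap: [0-1 ALLOC][2-45 FREE]
Op 4: c = malloc(7) -> c = 2; heap: [0-1 ALLOC][2-8 ALLOC][9-45 FREE]
Op 5: free(a) -> (freed a); heap: [0-1 FREE][2-8 ALLOC][9-45 FREE]
Free blocks: [2 37] total_free=39 largest=37 -> 100*(39-37)/39 = 200/39 ≈ 5.128 -> rounds to 5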